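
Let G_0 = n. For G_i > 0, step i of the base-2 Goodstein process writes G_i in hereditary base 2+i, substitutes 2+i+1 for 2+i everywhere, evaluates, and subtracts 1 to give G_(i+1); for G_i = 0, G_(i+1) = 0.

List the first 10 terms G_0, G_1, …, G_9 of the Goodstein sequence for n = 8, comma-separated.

8, 80, 553, 6310, 93395, 1647195, 33554571, 774841151, 20000000211, 570623341475

i=0: 8 = 2^(2 + 1) (b=2); 2→3: 3^(3 + 1) = 81; 81−1 = 80
i=1: 80 = 2·3^3 + 2·3^2 + 2·3 + 2 (b=3); 3→4: 2·4^4 + 2·4^2 + 2·4 + 2 = 554; 554−1 = 553
i=2: 553 = 2·4^4 + 2·4^2 + 2·4 + 1 (b=4); 4→5: 2·5^5 + 2·5^2 + 2·5 + 1 = 6311; 6311−1 = 6310
i=3: 6310 = 2·5^5 + 2·5^2 + 2·5 (b=5); 5→6: 2·6^6 + 2·6^2 + 2·6 = 93396; 93396−1 = 93395
i=4: 93395 = 2·6^6 + 2·6^2 + 6 + 5 (b=6); 6→7: 2·7^7 + 2·7^2 + 7 + 5 = 1647196; 1647196−1 = 1647195
i=5: 1647195 = 2·7^7 + 2·7^2 + 7 + 4 (b=7); 7→8: 2·8^8 + 2·8^2 + 8 + 4 = 33554572; 33554572−1 = 33554571
i=6: 33554571 = 2·8^8 + 2·8^2 + 8 + 3 (b=8); 8→9: 2·9^9 + 2·9^2 + 9 + 3 = 774841152; 774841152−1 = 774841151
i=7: 774841151 = 2·9^9 + 2·9^2 + 9 + 2 (b=9); 9→10: 2·10^10 + 2·10^2 + 10 + 2 = 20000000212; 20000000212−1 = 20000000211
i=8: 20000000211 = 2·10^10 + 2·10^2 + 10 + 1 (b=10); 10→11: 2·11^11 + 2·11^2 + 11 + 1 = 570623341476; 570623341476−1 = 570623341475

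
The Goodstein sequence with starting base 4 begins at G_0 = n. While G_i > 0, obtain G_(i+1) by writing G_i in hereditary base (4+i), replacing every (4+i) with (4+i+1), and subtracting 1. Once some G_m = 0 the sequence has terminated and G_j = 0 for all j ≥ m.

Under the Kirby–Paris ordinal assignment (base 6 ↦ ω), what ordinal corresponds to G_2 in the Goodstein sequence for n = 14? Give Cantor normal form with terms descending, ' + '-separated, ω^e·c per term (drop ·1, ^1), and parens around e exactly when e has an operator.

base 4: 14 = 3·4 + 2; at 5: 3·5 + 2 = 17; next = 16
base 5: 16 = 3·5 + 1; at 6: 3·6 + 1 = 19; next = 18
base 6: 18 = 3·6; at 7: 3·7 = 21; next = 20

ω·3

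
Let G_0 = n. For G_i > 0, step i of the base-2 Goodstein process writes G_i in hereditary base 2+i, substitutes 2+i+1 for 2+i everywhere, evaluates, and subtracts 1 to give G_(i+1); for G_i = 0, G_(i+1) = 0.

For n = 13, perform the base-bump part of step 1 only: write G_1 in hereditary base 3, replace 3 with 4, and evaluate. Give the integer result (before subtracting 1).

1280

step 0: 13 = 2^(2 + 1) + 2^2 + 1; sub 3 for 2: 3^(3 + 1) + 3^3 + 1; = 109; G_1 = 109−1 = 108
step 1: 108 = 3^(3 + 1) + 3^3; sub 4 for 3: 4^(4 + 1) + 4^4; = 1280; G_2 = 1280−1 = 1279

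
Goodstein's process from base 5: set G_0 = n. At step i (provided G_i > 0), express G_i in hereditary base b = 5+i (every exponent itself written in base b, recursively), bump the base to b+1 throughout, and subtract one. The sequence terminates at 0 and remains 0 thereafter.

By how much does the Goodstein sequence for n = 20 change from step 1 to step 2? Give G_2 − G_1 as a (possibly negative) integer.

i=0: 20 = 4·5 (b=5); 5→6: 4·6 = 24; 24−1 = 23
i=1: 23 = 3·6 + 5 (b=6); 6→7: 3·7 + 5 = 26; 26−1 = 25

2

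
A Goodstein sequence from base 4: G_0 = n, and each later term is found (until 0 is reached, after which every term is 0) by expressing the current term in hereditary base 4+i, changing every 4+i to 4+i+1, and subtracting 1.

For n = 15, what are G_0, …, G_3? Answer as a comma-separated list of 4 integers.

G_0 = 15. HB_4(15) = 3·4 + 3. Bump = 18. G_1 = 17.
G_1 = 17. HB_5(17) = 3·5 + 2. Bump = 20. G_2 = 19.
G_2 = 19. HB_6(19) = 3·6 + 1. Bump = 22. G_3 = 21.

15, 17, 19, 21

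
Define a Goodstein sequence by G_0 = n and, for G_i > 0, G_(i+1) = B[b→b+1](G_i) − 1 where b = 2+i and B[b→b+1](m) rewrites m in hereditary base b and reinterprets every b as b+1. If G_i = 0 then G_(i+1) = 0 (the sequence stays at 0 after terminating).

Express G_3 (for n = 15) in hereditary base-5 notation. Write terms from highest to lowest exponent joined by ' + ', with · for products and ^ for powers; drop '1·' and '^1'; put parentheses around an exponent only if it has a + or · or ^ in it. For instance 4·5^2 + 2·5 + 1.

base 2: 15 = 2^(2 + 1) + 2^2 + 2 + 1; at 3: 3^(3 + 1) + 3^3 + 3 + 1 = 112; next = 111
base 3: 111 = 3^(3 + 1) + 3^3 + 3; at 4: 4^(4 + 1) + 4^4 + 4 = 1284; next = 1283
base 4: 1283 = 4^(4 + 1) + 4^4 + 3; at 5: 5^(5 + 1) + 5^5 + 3 = 18753; next = 18752

5^(5 + 1) + 5^5 + 2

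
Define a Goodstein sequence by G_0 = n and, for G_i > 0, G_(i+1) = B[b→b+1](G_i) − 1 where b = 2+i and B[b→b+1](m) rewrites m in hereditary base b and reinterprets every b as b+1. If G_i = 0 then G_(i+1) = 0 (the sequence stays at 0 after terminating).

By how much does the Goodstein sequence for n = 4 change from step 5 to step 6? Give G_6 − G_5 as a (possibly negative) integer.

base 2: 4 = 2^2; at 3: 3^3 = 27; next = 26
base 3: 26 = 2·3^2 + 2·3 + 2; at 4: 2·4^2 + 2·4 + 2 = 42; next = 41
base 4: 41 = 2·4^2 + 2·4 + 1; at 5: 2·5^2 + 2·5 + 1 = 61; next = 60
base 5: 60 = 2·5^2 + 2·5; at 6: 2·6^2 + 2·6 = 84; next = 83
base 6: 83 = 2·6^2 + 6 + 5; at 7: 2·7^2 + 7 + 5 = 110; next = 109
base 7: 109 = 2·7^2 + 7 + 4; at 8: 2·8^2 + 8 + 4 = 140; next = 139

30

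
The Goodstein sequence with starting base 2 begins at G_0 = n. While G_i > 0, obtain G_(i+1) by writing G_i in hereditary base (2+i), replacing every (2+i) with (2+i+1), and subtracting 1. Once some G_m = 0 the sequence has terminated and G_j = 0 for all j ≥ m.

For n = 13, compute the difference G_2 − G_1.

G_0=13  [base 2] 2^(2 + 1) + 2^2 + 1  →[2↦3]→  3^(3 + 1) + 3^3 + 1 = 109  −1 ⇒ G_1=108
G_1=108  [base 3] 3^(3 + 1) + 3^3  →[3↦4]→  4^(4 + 1) + 4^4 = 1280  −1 ⇒ G_2=1279

1171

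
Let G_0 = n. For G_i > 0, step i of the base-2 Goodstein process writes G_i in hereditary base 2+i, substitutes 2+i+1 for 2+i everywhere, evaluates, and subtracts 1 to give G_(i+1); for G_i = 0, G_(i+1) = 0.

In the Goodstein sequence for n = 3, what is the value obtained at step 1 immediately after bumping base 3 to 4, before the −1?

3 —HB2→ 2 + 1 —bump→ 3 + 1 = 4 —(−1)→ 3
3 —HB3→ 3 —bump→ 4 = 4 —(−1)→ 3

4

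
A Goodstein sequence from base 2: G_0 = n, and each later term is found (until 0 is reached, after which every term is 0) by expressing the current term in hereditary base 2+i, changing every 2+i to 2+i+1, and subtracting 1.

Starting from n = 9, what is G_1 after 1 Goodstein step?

i=0: 9 = 2^(2 + 1) + 1 (b=2); 2→3: 3^(3 + 1) + 1 = 82; 82−1 = 81
i=1: 81 = 3^(3 + 1) (b=3); 3→4: 4^(4 + 1) = 1024; 1024−1 = 1023

81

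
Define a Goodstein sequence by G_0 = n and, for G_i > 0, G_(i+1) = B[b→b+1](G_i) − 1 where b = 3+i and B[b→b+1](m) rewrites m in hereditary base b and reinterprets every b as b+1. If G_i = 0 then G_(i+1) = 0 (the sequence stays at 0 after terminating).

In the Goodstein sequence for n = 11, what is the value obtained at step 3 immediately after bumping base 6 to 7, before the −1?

step 0: 11 = 3^2 + 2; sub 4 for 3: 4^2 + 2; = 18; G_1 = 18−1 = 17
step 1: 17 = 4^2 + 1; sub 5 for 4: 5^2 + 1; = 26; G_2 = 26−1 = 25
step 2: 25 = 5^2; sub 6 for 5: 6^2; = 36; G_3 = 36−1 = 35
step 3: 35 = 5·6 + 5; sub 7 for 6: 5·7 + 5; = 40; G_4 = 40−1 = 39

40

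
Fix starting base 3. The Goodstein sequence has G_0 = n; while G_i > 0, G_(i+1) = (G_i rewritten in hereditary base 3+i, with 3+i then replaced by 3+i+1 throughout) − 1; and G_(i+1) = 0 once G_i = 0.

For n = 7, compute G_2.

G_0=7  [base 3] 2·3 + 1  →[3↦4]→  2·4 + 1 = 9  −1 ⇒ G_1=8
G_1=8  [base 4] 2·4  →[4↦5]→  2·5 = 10  −1 ⇒ G_2=9
G_2=9  [base 5] 5 + 4  →[5↦6]→  6 + 4 = 10  −1 ⇒ G_3=9

9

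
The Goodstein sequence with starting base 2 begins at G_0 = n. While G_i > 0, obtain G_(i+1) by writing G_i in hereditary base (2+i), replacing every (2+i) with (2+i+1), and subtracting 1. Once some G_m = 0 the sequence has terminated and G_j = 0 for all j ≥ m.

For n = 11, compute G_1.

G_0 = 11. HB_2(11) = 2^(2 + 1) + 2 + 1. Bump = 85. G_1 = 84.
G_1 = 84. HB_3(84) = 3^(3 + 1) + 3. Bump = 1028. G_2 = 1027.

84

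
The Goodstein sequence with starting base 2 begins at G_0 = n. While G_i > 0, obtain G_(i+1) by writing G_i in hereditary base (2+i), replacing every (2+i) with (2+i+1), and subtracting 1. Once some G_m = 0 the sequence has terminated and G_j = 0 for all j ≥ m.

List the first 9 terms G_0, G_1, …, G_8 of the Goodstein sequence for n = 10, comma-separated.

10 —HB2→ 2^(2 + 1) + 2 —bump→ 3^(3 + 1) + 3 = 84 —(−1)→ 83
83 —HB3→ 3^(3 + 1) + 2 —bump→ 4^(4 + 1) + 2 = 1026 —(−1)→ 1025
1025 —HB4→ 4^(4 + 1) + 1 —bump→ 5^(5 + 1) + 1 = 15626 —(−1)→ 15625
15625 —HB5→ 5^(5 + 1) —bump→ 6^(6 + 1) = 279936 —(−1)→ 279935
279935 —HB6→ 5·6^6 + 5·6^5 + 5·6^4 + 5·6^3 + 5·6^2 + 5·6 + 5 —bump→ 5·7^7 + 5·7^5 + 5·7^4 + 5·7^3 + 5·7^2 + 5·7 + 5 = 4215755 —(−1)→ 4215754
4215754 —HB7→ 5·7^7 + 5·7^5 + 5·7^4 + 5·7^3 + 5·7^2 + 5·7 + 4 —bump→ 5·8^8 + 5·8^5 + 5·8^4 + 5·8^3 + 5·8^2 + 5·8 + 4 = 84073324 —(−1)→ 84073323
84073323 —HB8→ 5·8^8 + 5·8^5 + 5·8^4 + 5·8^3 + 5·8^2 + 5·8 + 3 —bump→ 5·9^9 + 5·9^5 + 5·9^4 + 5·9^3 + 5·9^2 + 5·9 + 3 = 1937434593 —(−1)→ 1937434592
1937434592 —HB9→ 5·9^9 + 5·9^5 + 5·9^4 + 5·9^3 + 5·9^2 + 5·9 + 2 —bump→ 5·10^10 + 5·10^5 + 5·10^4 + 5·10^3 + 5·10^2 + 5·10 + 2 = 50000555552 —(−1)→ 50000555551

10, 83, 1025, 15625, 279935, 4215754, 84073323, 1937434592, 50000555551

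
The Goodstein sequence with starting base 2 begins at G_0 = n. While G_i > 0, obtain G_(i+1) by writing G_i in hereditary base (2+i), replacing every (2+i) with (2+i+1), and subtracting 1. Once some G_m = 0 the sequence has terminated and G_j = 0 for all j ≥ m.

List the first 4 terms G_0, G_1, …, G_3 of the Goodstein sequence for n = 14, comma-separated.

base 2: 14 = 2^(2 + 1) + 2^2 + 2; at 3: 3^(3 + 1) + 3^3 + 3 = 111; next = 110
base 3: 110 = 3^(3 + 1) + 3^3 + 2; at 4: 4^(4 + 1) + 4^4 + 2 = 1282; next = 1281
base 4: 1281 = 4^(4 + 1) + 4^4 + 1; at 5: 5^(5 + 1) + 5^5 + 1 = 18751; next = 18750

14, 110, 1281, 18750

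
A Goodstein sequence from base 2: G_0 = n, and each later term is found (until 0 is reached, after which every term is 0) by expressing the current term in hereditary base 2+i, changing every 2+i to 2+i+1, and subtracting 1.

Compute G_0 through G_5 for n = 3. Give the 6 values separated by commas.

step 0: 3 = 2 + 1; sub 3 for 2: 3 + 1; = 4; G_1 = 4−1 = 3
step 1: 3 = 3; sub 4 for 3: 4; = 4; G_2 = 4−1 = 3
step 2: 3 = 3; sub 5 for 4: 3; = 3; G_3 = 3−1 = 2
step 3: 2 = 2; sub 6 for 5: 2; = 2; G_4 = 2−1 = 1
step 4: 1 = 1; sub 7 for 6: 1; = 1; G_5 = 1−1 = 0

3, 3, 3, 2, 1, 0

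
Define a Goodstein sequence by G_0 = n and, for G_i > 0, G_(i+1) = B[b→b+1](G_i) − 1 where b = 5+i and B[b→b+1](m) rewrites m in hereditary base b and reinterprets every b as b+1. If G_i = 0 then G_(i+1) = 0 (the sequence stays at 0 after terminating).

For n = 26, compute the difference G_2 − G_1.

(0) 26|_5 = 5^2 + 1 ↦ 6^2 + 1|_6 = 37 ⇒ 36
(1) 36|_6 = 6^2 ↦ 7^2|_7 = 49 ⇒ 48

12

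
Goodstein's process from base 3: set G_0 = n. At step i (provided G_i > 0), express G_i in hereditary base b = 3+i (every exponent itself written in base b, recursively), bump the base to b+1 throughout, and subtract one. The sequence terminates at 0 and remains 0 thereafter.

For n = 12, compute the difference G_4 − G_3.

12 —HB3→ 3^2 + 3 —bump→ 4^2 + 4 = 20 —(−1)→ 19
19 —HB4→ 4^2 + 3 —bump→ 5^2 + 3 = 28 —(−1)→ 27
27 —HB5→ 5^2 + 2 —bump→ 6^2 + 2 = 38 —(−1)→ 37
37 —HB6→ 6^2 + 1 —bump→ 7^2 + 1 = 50 —(−1)→ 49

12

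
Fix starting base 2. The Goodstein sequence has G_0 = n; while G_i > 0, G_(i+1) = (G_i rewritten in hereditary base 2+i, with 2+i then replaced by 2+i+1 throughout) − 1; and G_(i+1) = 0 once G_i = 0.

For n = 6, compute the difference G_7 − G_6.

i=0: 6 = 2^2 + 2 (b=2); 2→3: 3^3 + 3 = 30; 30−1 = 29
i=1: 29 = 3^3 + 2 (b=3); 3→4: 4^4 + 2 = 258; 258−1 = 257
i=2: 257 = 4^4 + 1 (b=4); 4→5: 5^5 + 1 = 3126; 3126−1 = 3125
i=3: 3125 = 5^5 (b=5); 5→6: 6^6 = 46656; 46656−1 = 46655
i=4: 46655 = 5·6^5 + 5·6^4 + 5·6^3 + 5·6^2 + 5·6 + 5 (b=6); 6→7: 5·7^5 + 5·7^4 + 5·7^3 + 5·7^2 + 5·7 + 5 = 98040; 98040−1 = 98039
i=5: 98039 = 5·7^5 + 5·7^4 + 5·7^3 + 5·7^2 + 5·7 + 4 (b=7); 7→8: 5·8^5 + 5·8^4 + 5·8^3 + 5·8^2 + 5·8 + 4 = 187244; 187244−1 = 187243
i=6: 187243 = 5·8^5 + 5·8^4 + 5·8^3 + 5·8^2 + 5·8 + 3 (b=8); 8→9: 5·9^5 + 5·9^4 + 5·9^3 + 5·9^2 + 5·9 + 3 = 332148; 332148−1 = 332147

144904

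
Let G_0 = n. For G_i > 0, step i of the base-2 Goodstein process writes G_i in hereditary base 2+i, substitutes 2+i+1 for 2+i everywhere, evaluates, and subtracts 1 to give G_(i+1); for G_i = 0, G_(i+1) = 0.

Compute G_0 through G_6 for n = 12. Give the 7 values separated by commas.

[0] 12 ≡ 2^(2 + 1) + 2^2 (base 2). Lift 3: 108. −1: 107.
[1] 107 ≡ 3^(3 + 1) + 2·3^2 + 2·3 + 2 (base 3). Lift 4: 1066. −1: 1065.
[2] 1065 ≡ 4^(4 + 1) + 2·4^2 + 2·4 + 1 (base 4). Lift 5: 15686. −1: 15685.
[3] 15685 ≡ 5^(5 + 1) + 2·5^2 + 2·5 (base 5). Lift 6: 280020. −1: 280019.
[4] 280019 ≡ 6^(6 + 1) + 2·6^2 + 6 + 5 (base 6). Lift 7: 5764911. −1: 5764910.
[5] 5764910 ≡ 7^(7 + 1) + 2·7^2 + 7 + 4 (base 7). Lift 8: 134217868. −1: 134217867.

12, 107, 1065, 15685, 280019, 5764910, 134217867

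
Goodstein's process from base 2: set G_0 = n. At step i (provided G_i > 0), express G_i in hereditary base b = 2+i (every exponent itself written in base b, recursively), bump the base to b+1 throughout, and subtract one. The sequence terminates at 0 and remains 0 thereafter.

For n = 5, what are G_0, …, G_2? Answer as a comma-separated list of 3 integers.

G_0 = 5. HB_2(5) = 2^2 + 1. Bump = 28. G_1 = 27.
G_1 = 27. HB_3(27) = 3^3. Bump = 256. G_2 = 255.

5, 27, 255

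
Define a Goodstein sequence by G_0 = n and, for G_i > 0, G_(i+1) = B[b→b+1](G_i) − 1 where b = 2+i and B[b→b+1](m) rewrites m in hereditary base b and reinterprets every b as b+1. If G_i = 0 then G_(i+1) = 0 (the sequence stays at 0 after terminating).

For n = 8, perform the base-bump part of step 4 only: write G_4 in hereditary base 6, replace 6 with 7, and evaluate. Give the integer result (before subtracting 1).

1647196

i=0: 8 = 2^(2 + 1) (b=2); 2→3: 3^(3 + 1) = 81; 81−1 = 80
i=1: 80 = 2·3^3 + 2·3^2 + 2·3 + 2 (b=3); 3→4: 2·4^4 + 2·4^2 + 2·4 + 2 = 554; 554−1 = 553
i=2: 553 = 2·4^4 + 2·4^2 + 2·4 + 1 (b=4); 4→5: 2·5^5 + 2·5^2 + 2·5 + 1 = 6311; 6311−1 = 6310
i=3: 6310 = 2·5^5 + 2·5^2 + 2·5 (b=5); 5→6: 2·6^6 + 2·6^2 + 2·6 = 93396; 93396−1 = 93395
i=4: 93395 = 2·6^6 + 2·6^2 + 6 + 5 (b=6); 6→7: 2·7^7 + 2·7^2 + 7 + 5 = 1647196; 1647196−1 = 1647195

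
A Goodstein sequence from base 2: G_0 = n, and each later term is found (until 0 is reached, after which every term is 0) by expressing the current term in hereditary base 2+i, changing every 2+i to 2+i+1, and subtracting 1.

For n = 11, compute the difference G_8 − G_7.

67328168473

step 0: 11 = 2^(2 + 1) + 2 + 1; sub 3 for 2: 3^(3 + 1) + 3 + 1; = 85; G_1 = 85−1 = 84
step 1: 84 = 3^(3 + 1) + 3; sub 4 for 3: 4^(4 + 1) + 4; = 1028; G_2 = 1028−1 = 1027
step 2: 1027 = 4^(4 + 1) + 3; sub 5 for 4: 5^(5 + 1) + 3; = 15628; G_3 = 15628−1 = 15627
step 3: 15627 = 5^(5 + 1) + 2; sub 6 for 5: 6^(6 + 1) + 2; = 279938; G_4 = 279938−1 = 279937
step 4: 279937 = 6^(6 + 1) + 1; sub 7 for 6: 7^(7 + 1) + 1; = 5764802; G_5 = 5764802−1 = 5764801
step 5: 5764801 = 7^(7 + 1); sub 8 for 7: 8^(8 + 1); = 134217728; G_6 = 134217728−1 = 134217727
step 6: 134217727 = 7·8^8 + 7·8^7 + 7·8^6 + 7·8^5 + 7·8^4 + 7·8^3 + 7·8^2 + 7·8 + 7; sub 9 for 8: 7·9^9 + 7·9^7 + 7·9^6 + 7·9^5 + 7·9^4 + 7·9^3 + 7·9^2 + 7·9 + 7; = 2749609303; G_7 = 2749609303−1 = 2749609302
step 7: 2749609302 = 7·9^9 + 7·9^7 + 7·9^6 + 7·9^5 + 7·9^4 + 7·9^3 + 7·9^2 + 7·9 + 6; sub 10 for 9: 7·10^10 + 7·10^7 + 7·10^6 + 7·10^5 + 7·10^4 + 7·10^3 + 7·10^2 + 7·10 + 6; = 70077777776; G_8 = 70077777776−1 = 70077777775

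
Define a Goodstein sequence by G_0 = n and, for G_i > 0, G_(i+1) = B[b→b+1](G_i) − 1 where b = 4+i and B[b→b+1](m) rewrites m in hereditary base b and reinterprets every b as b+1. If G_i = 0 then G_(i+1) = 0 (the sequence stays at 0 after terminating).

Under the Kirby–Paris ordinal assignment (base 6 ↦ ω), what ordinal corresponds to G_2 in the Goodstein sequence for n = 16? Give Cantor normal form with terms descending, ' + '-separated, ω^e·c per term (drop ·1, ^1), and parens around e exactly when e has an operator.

step 0: 16 = 4^2; sub 5 for 4: 5^2; = 25; G_1 = 25−1 = 24
step 1: 24 = 4·5 + 4; sub 6 for 5: 4·6 + 4; = 28; G_2 = 28−1 = 27
step 2: 27 = 4·6 + 3; sub 7 for 6: 4·7 + 3; = 31; G_3 = 31−1 = 30

ω·4 + 3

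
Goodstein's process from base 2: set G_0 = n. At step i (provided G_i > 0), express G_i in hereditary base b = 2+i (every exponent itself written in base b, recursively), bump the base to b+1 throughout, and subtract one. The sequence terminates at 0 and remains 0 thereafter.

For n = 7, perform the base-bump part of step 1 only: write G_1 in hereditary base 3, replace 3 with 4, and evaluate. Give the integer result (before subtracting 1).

260

(0) 7|_2 = 2^2 + 2 + 1 ↦ 3^3 + 3 + 1|_3 = 31 ⇒ 30
(1) 30|_3 = 3^3 + 3 ↦ 4^4 + 4|_4 = 260 ⇒ 259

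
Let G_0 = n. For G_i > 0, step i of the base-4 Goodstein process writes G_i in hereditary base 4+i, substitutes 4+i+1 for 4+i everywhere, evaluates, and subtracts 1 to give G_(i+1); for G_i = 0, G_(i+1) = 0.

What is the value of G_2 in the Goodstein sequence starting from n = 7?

i=0: 7 = 4 + 3 (b=4); 4→5: 5 + 3 = 8; 8−1 = 7
i=1: 7 = 5 + 2 (b=5); 5→6: 6 + 2 = 8; 8−1 = 7
i=2: 7 = 6 + 1 (b=6); 6→7: 7 + 1 = 8; 8−1 = 7

7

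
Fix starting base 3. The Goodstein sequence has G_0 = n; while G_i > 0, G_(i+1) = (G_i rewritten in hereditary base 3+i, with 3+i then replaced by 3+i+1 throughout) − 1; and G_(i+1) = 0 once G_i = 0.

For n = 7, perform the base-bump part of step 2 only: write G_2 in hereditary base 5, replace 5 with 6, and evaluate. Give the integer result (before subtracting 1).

base 3: 7 = 2·3 + 1; at 4: 2·4 + 1 = 9; next = 8
base 4: 8 = 2·4; at 5: 2·5 = 10; next = 9
base 5: 9 = 5 + 4; at 6: 6 + 4 = 10; next = 9

10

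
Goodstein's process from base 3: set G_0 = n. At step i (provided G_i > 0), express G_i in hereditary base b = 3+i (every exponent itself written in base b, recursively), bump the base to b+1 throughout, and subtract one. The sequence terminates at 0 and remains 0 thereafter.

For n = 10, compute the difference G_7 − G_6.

step 0: 10 = 3^2 + 1; sub 4 for 3: 4^2 + 1; = 17; G_1 = 17−1 = 16
step 1: 16 = 4^2; sub 5 for 4: 5^2; = 25; G_2 = 25−1 = 24
step 2: 24 = 4·5 + 4; sub 6 for 5: 4·6 + 4; = 28; G_3 = 28−1 = 27
step 3: 27 = 4·6 + 3; sub 7 for 6: 4·7 + 3; = 31; G_4 = 31−1 = 30
step 4: 30 = 4·7 + 2; sub 8 for 7: 4·8 + 2; = 34; G_5 = 34−1 = 33
step 5: 33 = 4·8 + 1; sub 9 for 8: 4·9 + 1; = 37; G_6 = 37−1 = 36
step 6: 36 = 4·9; sub 10 for 9: 4·10; = 40; G_7 = 40−1 = 39

3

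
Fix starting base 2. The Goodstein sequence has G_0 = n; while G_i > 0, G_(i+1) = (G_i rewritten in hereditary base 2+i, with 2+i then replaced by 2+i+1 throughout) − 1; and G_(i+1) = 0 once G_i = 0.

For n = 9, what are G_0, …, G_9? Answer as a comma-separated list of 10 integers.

9, 81, 1023, 9842, 140743, 2471826, 50333399, 1162263921, 30000003325, 855935016215

i=0: 9 = 2^(2 + 1) + 1 (b=2); 2→3: 3^(3 + 1) + 1 = 82; 82−1 = 81
i=1: 81 = 3^(3 + 1) (b=3); 3→4: 4^(4 + 1) = 1024; 1024−1 = 1023
i=2: 1023 = 3·4^4 + 3·4^3 + 3·4^2 + 3·4 + 3 (b=4); 4→5: 3·5^5 + 3·5^3 + 3·5^2 + 3·5 + 3 = 9843; 9843−1 = 9842
i=3: 9842 = 3·5^5 + 3·5^3 + 3·5^2 + 3·5 + 2 (b=5); 5→6: 3·6^6 + 3·6^3 + 3·6^2 + 3·6 + 2 = 140744; 140744−1 = 140743
i=4: 140743 = 3·6^6 + 3·6^3 + 3·6^2 + 3·6 + 1 (b=6); 6→7: 3·7^7 + 3·7^3 + 3·7^2 + 3·7 + 1 = 2471827; 2471827−1 = 2471826
i=5: 2471826 = 3·7^7 + 3·7^3 + 3·7^2 + 3·7 (b=7); 7→8: 3·8^8 + 3·8^3 + 3·8^2 + 3·8 = 50333400; 50333400−1 = 50333399
i=6: 50333399 = 3·8^8 + 3·8^3 + 3·8^2 + 2·8 + 7 (b=8); 8→9: 3·9^9 + 3·9^3 + 3·9^2 + 2·9 + 7 = 1162263922; 1162263922−1 = 1162263921
i=7: 1162263921 = 3·9^9 + 3·9^3 + 3·9^2 + 2·9 + 6 (b=9); 9→10: 3·10^10 + 3·10^3 + 3·10^2 + 2·10 + 6 = 30000003326; 30000003326−1 = 30000003325
i=8: 30000003325 = 3·10^10 + 3·10^3 + 3·10^2 + 2·10 + 5 (b=10); 10→11: 3·11^11 + 3·11^3 + 3·11^2 + 2·11 + 5 = 855935016216; 855935016216−1 = 855935016215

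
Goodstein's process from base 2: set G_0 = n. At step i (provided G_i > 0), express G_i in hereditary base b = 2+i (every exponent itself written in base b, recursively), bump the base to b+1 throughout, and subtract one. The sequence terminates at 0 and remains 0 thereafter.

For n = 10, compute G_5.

4215754

step 0: 10 = 2^(2 + 1) + 2; sub 3 for 2: 3^(3 + 1) + 3; = 84; G_1 = 84−1 = 83
step 1: 83 = 3^(3 + 1) + 2; sub 4 for 3: 4^(4 + 1) + 2; = 1026; G_2 = 1026−1 = 1025
step 2: 1025 = 4^(4 + 1) + 1; sub 5 for 4: 5^(5 + 1) + 1; = 15626; G_3 = 15626−1 = 15625
step 3: 15625 = 5^(5 + 1); sub 6 for 5: 6^(6 + 1); = 279936; G_4 = 279936−1 = 279935
step 4: 279935 = 5·6^6 + 5·6^5 + 5·6^4 + 5·6^3 + 5·6^2 + 5·6 + 5; sub 7 for 6: 5·7^7 + 5·7^5 + 5·7^4 + 5·7^3 + 5·7^2 + 5·7 + 5; = 4215755; G_5 = 4215755−1 = 4215754
step 5: 4215754 = 5·7^7 + 5·7^5 + 5·7^4 + 5·7^3 + 5·7^2 + 5·7 + 4; sub 8 for 7: 5·8^8 + 5·8^5 + 5·8^4 + 5·8^3 + 5·8^2 + 5·8 + 4; = 84073324; G_6 = 84073324−1 = 84073323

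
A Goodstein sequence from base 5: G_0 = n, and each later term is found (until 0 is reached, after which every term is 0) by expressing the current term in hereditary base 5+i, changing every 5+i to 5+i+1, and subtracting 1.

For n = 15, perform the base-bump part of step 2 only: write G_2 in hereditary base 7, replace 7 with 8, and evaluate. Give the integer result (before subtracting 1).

i=0: 15 = 3·5 (b=5); 5→6: 3·6 = 18; 18−1 = 17
i=1: 17 = 2·6 + 5 (b=6); 6→7: 2·7 + 5 = 19; 19−1 = 18
i=2: 18 = 2·7 + 4 (b=7); 7→8: 2·8 + 4 = 20; 20−1 = 19

20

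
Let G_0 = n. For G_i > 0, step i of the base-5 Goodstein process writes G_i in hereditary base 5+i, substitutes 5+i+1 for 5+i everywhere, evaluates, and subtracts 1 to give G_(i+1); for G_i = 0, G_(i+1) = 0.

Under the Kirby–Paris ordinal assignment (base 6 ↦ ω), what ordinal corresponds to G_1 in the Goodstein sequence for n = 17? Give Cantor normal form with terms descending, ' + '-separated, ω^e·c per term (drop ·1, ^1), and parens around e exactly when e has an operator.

i=0: 17 = 3·5 + 2 (b=5); 5→6: 3·6 + 2 = 20; 20−1 = 19
i=1: 19 = 3·6 + 1 (b=6); 6→7: 3·7 + 1 = 22; 22−1 = 21

ω·3 + 1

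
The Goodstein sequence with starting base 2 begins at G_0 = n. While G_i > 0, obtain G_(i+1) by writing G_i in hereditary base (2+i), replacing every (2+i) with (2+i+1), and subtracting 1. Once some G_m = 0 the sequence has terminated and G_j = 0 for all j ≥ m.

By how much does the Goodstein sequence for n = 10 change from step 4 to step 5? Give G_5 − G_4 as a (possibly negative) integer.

(0) 10|_2 = 2^(2 + 1) + 2 ↦ 3^(3 + 1) + 3|_3 = 84 ⇒ 83
(1) 83|_3 = 3^(3 + 1) + 2 ↦ 4^(4 + 1) + 2|_4 = 1026 ⇒ 1025
(2) 1025|_4 = 4^(4 + 1) + 1 ↦ 5^(5 + 1) + 1|_5 = 15626 ⇒ 15625
(3) 15625|_5 = 5^(5 + 1) ↦ 6^(6 + 1)|_6 = 279936 ⇒ 279935
(4) 279935|_6 = 5·6^6 + 5·6^5 + 5·6^4 + 5·6^3 + 5·6^2 + 5·6 + 5 ↦ 5·7^7 + 5·7^5 + 5·7^4 + 5·7^3 + 5·7^2 + 5·7 + 5|_7 = 4215755 ⇒ 4215754

3935819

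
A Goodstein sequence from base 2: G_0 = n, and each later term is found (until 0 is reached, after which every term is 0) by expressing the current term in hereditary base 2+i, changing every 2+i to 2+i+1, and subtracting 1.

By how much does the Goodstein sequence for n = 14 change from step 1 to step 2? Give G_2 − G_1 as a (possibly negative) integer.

1171

i=0: 14 = 2^(2 + 1) + 2^2 + 2 (b=2); 2→3: 3^(3 + 1) + 3^3 + 3 = 111; 111−1 = 110
i=1: 110 = 3^(3 + 1) + 3^3 + 2 (b=3); 3→4: 4^(4 + 1) + 4^4 + 2 = 1282; 1282−1 = 1281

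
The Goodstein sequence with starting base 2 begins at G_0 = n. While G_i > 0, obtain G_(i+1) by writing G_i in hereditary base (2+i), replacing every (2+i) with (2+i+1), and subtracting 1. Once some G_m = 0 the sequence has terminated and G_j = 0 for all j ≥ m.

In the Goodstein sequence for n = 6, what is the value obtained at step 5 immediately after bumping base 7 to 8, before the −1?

187244

G_0 = 6. HB_2(6) = 2^2 + 2. Bump = 30. G_1 = 29.
G_1 = 29. HB_3(29) = 3^3 + 2. Bump = 258. G_2 = 257.
G_2 = 257. HB_4(257) = 4^4 + 1. Bump = 3126. G_3 = 3125.
G_3 = 3125. HB_5(3125) = 5^5. Bump = 46656. G_4 = 46655.
G_4 = 46655. HB_6(46655) = 5·6^5 + 5·6^4 + 5·6^3 + 5·6^2 + 5·6 + 5. Bump = 98040. G_5 = 98039.
G_5 = 98039. HB_7(98039) = 5·7^5 + 5·7^4 + 5·7^3 + 5·7^2 + 5·7 + 4. Bump = 187244. G_6 = 187243.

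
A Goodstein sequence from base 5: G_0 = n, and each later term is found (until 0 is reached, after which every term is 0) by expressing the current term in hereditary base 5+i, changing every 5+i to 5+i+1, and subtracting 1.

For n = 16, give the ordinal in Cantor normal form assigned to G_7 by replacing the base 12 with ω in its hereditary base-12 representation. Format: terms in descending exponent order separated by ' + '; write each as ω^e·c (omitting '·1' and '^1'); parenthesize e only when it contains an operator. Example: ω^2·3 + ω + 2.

ω·2 + 1

G_0 = 16. HB_5(16) = 3·5 + 1. Bump = 19. G_1 = 18.
G_1 = 18. HB_6(18) = 3·6. Bump = 21. G_2 = 20.
G_2 = 20. HB_7(20) = 2·7 + 6. Bump = 22. G_3 = 21.
G_3 = 21. HB_8(21) = 2·8 + 5. Bump = 23. G_4 = 22.
G_4 = 22. HB_9(22) = 2·9 + 4. Bump = 24. G_5 = 23.
G_5 = 23. HB_10(23) = 2·10 + 3. Bump = 25. G_6 = 24.
G_6 = 24. HB_11(24) = 2·11 + 2. Bump = 26. G_7 = 25.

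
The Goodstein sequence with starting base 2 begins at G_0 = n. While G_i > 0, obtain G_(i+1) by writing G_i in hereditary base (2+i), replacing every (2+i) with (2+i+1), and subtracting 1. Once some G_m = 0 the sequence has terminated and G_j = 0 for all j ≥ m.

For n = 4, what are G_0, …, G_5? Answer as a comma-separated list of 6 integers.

step 0: 4 = 2^2; sub 3 for 2: 3^3; = 27; G_1 = 27−1 = 26
step 1: 26 = 2·3^2 + 2·3 + 2; sub 4 for 3: 2·4^2 + 2·4 + 2; = 42; G_2 = 42−1 = 41
step 2: 41 = 2·4^2 + 2·4 + 1; sub 5 for 4: 2·5^2 + 2·5 + 1; = 61; G_3 = 61−1 = 60
step 3: 60 = 2·5^2 + 2·5; sub 6 for 5: 2·6^2 + 2·6; = 84; G_4 = 84−1 = 83
step 4: 83 = 2·6^2 + 6 + 5; sub 7 for 6: 2·7^2 + 7 + 5; = 110; G_5 = 110−1 = 109

4, 26, 41, 60, 83, 109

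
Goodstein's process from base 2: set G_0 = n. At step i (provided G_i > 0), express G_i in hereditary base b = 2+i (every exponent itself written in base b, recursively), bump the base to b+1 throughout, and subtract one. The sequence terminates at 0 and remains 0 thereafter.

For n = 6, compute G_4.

G_0=6  [base 2] 2^2 + 2  →[2↦3]→  3^3 + 3 = 30  −1 ⇒ G_1=29
G_1=29  [base 3] 3^3 + 2  →[3↦4]→  4^4 + 2 = 258  −1 ⇒ G_2=257
G_2=257  [base 4] 4^4 + 1  →[4↦5]→  5^5 + 1 = 3126  −1 ⇒ G_3=3125
G_3=3125  [base 5] 5^5  →[5↦6]→  6^6 = 46656  −1 ⇒ G_4=46655
G_4=46655  [base 6] 5·6^5 + 5·6^4 + 5·6^3 + 5·6^2 + 5·6 + 5  →[6↦7]→  5·7^5 + 5·7^4 + 5·7^3 + 5·7^2 + 5·7 + 5 = 98040  −1 ⇒ G_5=98039

46655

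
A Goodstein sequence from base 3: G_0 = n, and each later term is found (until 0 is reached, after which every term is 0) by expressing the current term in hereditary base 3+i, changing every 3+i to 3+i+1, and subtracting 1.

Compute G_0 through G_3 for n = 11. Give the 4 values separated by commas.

(0) 11|_3 = 3^2 + 2 ↦ 4^2 + 2|_4 = 18 ⇒ 17
(1) 17|_4 = 4^2 + 1 ↦ 5^2 + 1|_5 = 26 ⇒ 25
(2) 25|_5 = 5^2 ↦ 6^2|_6 = 36 ⇒ 35

11, 17, 25, 35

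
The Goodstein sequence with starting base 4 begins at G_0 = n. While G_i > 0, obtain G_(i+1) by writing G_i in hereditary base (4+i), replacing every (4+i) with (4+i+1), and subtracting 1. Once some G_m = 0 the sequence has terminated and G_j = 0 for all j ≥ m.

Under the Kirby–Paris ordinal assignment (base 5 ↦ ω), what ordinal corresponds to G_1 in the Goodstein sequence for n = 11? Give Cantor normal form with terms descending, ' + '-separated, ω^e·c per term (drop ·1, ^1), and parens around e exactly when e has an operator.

G_0 = 11. HB_4(11) = 2·4 + 3. Bump = 13. G_1 = 12.
G_1 = 12. HB_5(12) = 2·5 + 2. Bump = 14. G_2 = 13.

ω·2 + 2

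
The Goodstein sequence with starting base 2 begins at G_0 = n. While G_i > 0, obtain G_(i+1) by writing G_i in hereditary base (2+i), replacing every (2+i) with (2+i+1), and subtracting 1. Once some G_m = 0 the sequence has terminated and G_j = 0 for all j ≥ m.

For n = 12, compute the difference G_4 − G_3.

[0] 12 ≡ 2^(2 + 1) + 2^2 (base 2). Lift 3: 108. −1: 107.
[1] 107 ≡ 3^(3 + 1) + 2·3^2 + 2·3 + 2 (base 3). Lift 4: 1066. −1: 1065.
[2] 1065 ≡ 4^(4 + 1) + 2·4^2 + 2·4 + 1 (base 4). Lift 5: 15686. −1: 15685.
[3] 15685 ≡ 5^(5 + 1) + 2·5^2 + 2·5 (base 5). Lift 6: 280020. −1: 280019.

264334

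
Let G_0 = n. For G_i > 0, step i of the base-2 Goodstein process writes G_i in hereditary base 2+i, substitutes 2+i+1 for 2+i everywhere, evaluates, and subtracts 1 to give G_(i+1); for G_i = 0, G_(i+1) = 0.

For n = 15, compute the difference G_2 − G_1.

1172

G_0 = 15. HB_2(15) = 2^(2 + 1) + 2^2 + 2 + 1. Bump = 112. G_1 = 111.
G_1 = 111. HB_3(111) = 3^(3 + 1) + 3^3 + 3. Bump = 1284. G_2 = 1283.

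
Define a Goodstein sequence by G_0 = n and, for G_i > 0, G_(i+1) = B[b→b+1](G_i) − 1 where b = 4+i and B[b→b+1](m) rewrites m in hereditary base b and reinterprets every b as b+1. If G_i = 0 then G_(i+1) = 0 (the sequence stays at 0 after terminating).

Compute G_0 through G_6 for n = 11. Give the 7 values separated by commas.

11, 12, 13, 14, 15, 15, 15

i=0: 11 = 2·4 + 3 (b=4); 4→5: 2·5 + 3 = 13; 13−1 = 12
i=1: 12 = 2·5 + 2 (b=5); 5→6: 2·6 + 2 = 14; 14−1 = 13
i=2: 13 = 2·6 + 1 (b=6); 6→7: 2·7 + 1 = 15; 15−1 = 14
i=3: 14 = 2·7 (b=7); 7→8: 2·8 = 16; 16−1 = 15
i=4: 15 = 8 + 7 (b=8); 8→9: 9 + 7 = 16; 16−1 = 15
i=5: 15 = 9 + 6 (b=9); 9→10: 10 + 6 = 16; 16−1 = 15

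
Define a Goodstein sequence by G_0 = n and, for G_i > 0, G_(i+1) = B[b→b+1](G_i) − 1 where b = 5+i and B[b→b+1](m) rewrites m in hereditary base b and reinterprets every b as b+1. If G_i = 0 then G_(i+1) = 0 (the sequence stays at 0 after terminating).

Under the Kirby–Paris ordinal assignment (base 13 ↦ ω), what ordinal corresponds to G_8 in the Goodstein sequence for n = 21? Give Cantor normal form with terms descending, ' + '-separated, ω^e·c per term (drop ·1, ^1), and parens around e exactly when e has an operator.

ω·3

[0] 21 ≡ 4·5 + 1 (base 5). Lift 6: 25. −1: 24.
[1] 24 ≡ 4·6 (base 6). Lift 7: 28. −1: 27.
[2] 27 ≡ 3·7 + 6 (base 7). Lift 8: 30. −1: 29.
[3] 29 ≡ 3·8 + 5 (base 8). Lift 9: 32. −1: 31.
[4] 31 ≡ 3·9 + 4 (base 9). Lift 10: 34. −1: 33.
[5] 33 ≡ 3·10 + 3 (base 10). Lift 11: 36. −1: 35.
[6] 35 ≡ 3·11 + 2 (base 11). Lift 12: 38. −1: 37.
[7] 37 ≡ 3·12 + 1 (base 12). Lift 13: 40. −1: 39.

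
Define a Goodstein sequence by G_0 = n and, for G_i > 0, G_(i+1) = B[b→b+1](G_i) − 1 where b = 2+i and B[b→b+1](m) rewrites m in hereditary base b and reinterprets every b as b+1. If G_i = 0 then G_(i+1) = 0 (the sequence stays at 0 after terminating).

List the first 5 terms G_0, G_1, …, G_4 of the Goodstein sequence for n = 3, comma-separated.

(0) 3|_2 = 2 + 1 ↦ 3 + 1|_3 = 4 ⇒ 3
(1) 3|_3 = 3 ↦ 4|_4 = 4 ⇒ 3
(2) 3|_4 = 3 ↦ 3|_5 = 3 ⇒ 2
(3) 2|_5 = 2 ↦ 2|_6 = 2 ⇒ 1

3, 3, 3, 2, 1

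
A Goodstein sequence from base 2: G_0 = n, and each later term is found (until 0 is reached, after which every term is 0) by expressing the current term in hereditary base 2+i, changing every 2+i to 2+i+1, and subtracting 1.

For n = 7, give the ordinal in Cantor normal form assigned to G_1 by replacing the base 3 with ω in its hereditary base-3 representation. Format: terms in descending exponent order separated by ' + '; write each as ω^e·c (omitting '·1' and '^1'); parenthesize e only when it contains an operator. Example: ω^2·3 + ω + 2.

ω^ω + ω

(0) 7|_2 = 2^2 + 2 + 1 ↦ 3^3 + 3 + 1|_3 = 31 ⇒ 30
(1) 30|_3 = 3^3 + 3 ↦ 4^4 + 4|_4 = 260 ⇒ 259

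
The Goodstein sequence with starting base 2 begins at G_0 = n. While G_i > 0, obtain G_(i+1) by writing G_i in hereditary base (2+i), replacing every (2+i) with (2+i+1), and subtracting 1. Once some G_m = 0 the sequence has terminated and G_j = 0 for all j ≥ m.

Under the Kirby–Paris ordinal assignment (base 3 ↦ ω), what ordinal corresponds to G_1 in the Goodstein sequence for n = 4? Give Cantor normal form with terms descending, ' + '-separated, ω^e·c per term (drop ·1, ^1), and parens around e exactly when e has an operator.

[0] 4 ≡ 2^2 (base 2). Lift 3: 27. −1: 26.
[1] 26 ≡ 2·3^2 + 2·3 + 2 (base 3). Lift 4: 42. −1: 41.

ω^2·2 + ω·2 + 2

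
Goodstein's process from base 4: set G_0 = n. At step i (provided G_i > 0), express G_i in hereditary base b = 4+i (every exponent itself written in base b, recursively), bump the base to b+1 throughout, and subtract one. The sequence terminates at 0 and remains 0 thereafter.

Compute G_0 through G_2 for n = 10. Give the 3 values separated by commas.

base 4: 10 = 2·4 + 2; at 5: 2·5 + 2 = 12; next = 11
base 5: 11 = 2·5 + 1; at 6: 2·6 + 1 = 13; next = 12

10, 11, 12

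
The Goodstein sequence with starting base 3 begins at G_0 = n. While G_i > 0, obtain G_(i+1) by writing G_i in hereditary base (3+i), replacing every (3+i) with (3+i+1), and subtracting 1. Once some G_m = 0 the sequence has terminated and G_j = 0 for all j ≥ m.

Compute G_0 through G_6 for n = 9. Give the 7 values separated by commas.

9, 15, 17, 19, 21, 23, 24

i=0: 9 = 3^2 (b=3); 3→4: 4^2 = 16; 16−1 = 15
i=1: 15 = 3·4 + 3 (b=4); 4→5: 3·5 + 3 = 18; 18−1 = 17
i=2: 17 = 3·5 + 2 (b=5); 5→6: 3·6 + 2 = 20; 20−1 = 19
i=3: 19 = 3·6 + 1 (b=6); 6→7: 3·7 + 1 = 22; 22−1 = 21
i=4: 21 = 3·7 (b=7); 7→8: 3·8 = 24; 24−1 = 23
i=5: 23 = 2·8 + 7 (b=8); 8→9: 2·9 + 7 = 25; 25−1 = 24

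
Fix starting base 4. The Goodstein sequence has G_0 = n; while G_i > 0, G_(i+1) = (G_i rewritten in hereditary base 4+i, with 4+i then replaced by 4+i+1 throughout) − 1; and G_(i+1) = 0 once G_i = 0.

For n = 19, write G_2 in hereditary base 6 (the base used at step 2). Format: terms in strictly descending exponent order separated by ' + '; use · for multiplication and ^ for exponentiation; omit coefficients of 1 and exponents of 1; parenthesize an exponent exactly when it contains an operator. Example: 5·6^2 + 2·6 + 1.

(0) 19|_4 = 4^2 + 3 ↦ 5^2 + 3|_5 = 28 ⇒ 27
(1) 27|_5 = 5^2 + 2 ↦ 6^2 + 2|_6 = 38 ⇒ 37
(2) 37|_6 = 6^2 + 1 ↦ 7^2 + 1|_7 = 50 ⇒ 49

6^2 + 1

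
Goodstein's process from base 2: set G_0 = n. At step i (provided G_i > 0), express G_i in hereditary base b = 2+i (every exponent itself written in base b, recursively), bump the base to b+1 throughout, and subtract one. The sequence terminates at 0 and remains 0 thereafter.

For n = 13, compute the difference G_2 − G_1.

1171

(0) 13|_2 = 2^(2 + 1) + 2^2 + 1 ↦ 3^(3 + 1) + 3^3 + 1|_3 = 109 ⇒ 108
(1) 108|_3 = 3^(3 + 1) + 3^3 ↦ 4^(4 + 1) + 4^4|_4 = 1280 ⇒ 1279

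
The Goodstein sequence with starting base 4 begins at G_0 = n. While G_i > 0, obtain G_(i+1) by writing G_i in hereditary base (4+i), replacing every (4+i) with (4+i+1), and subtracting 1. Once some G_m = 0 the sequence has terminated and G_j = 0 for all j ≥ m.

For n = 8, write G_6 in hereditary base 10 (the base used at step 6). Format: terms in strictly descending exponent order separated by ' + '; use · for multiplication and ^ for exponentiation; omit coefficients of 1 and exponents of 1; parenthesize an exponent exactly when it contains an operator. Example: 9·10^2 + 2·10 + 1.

9

base 4: 8 = 2·4; at 5: 2·5 = 10; next = 9
base 5: 9 = 5 + 4; at 6: 6 + 4 = 10; next = 9
base 6: 9 = 6 + 3; at 7: 7 + 3 = 10; next = 9
base 7: 9 = 7 + 2; at 8: 8 + 2 = 10; next = 9
base 8: 9 = 8 + 1; at 9: 9 + 1 = 10; next = 9
base 9: 9 = 9; at 10: 10 = 10; next = 9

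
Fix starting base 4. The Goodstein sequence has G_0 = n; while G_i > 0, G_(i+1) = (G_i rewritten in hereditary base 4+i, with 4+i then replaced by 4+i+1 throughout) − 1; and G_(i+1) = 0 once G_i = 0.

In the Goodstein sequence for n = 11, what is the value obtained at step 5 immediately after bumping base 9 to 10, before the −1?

base 4: 11 = 2·4 + 3; at 5: 2·5 + 3 = 13; next = 12
base 5: 12 = 2·5 + 2; at 6: 2·6 + 2 = 14; next = 13
base 6: 13 = 2·6 + 1; at 7: 2·7 + 1 = 15; next = 14
base 7: 14 = 2·7; at 8: 2·8 = 16; next = 15
base 8: 15 = 8 + 7; at 9: 9 + 7 = 16; next = 15
base 9: 15 = 9 + 6; at 10: 10 + 6 = 16; next = 15

16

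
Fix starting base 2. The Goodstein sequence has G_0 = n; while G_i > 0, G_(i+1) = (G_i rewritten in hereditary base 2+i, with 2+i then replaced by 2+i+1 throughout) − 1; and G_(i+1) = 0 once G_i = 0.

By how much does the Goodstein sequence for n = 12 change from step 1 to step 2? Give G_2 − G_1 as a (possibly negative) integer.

958

G_0=12  [base 2] 2^(2 + 1) + 2^2  →[2↦3]→  3^(3 + 1) + 3^3 = 108  −1 ⇒ G_1=107
G_1=107  [base 3] 3^(3 + 1) + 2·3^2 + 2·3 + 2  →[3↦4]→  4^(4 + 1) + 2·4^2 + 2·4 + 2 = 1066  −1 ⇒ G_2=1065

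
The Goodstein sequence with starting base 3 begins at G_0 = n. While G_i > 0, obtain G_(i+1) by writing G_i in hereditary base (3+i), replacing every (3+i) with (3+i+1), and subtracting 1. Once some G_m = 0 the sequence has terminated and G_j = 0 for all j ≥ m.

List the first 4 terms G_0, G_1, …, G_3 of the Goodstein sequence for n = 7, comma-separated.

(0) 7|_3 = 2·3 + 1 ↦ 2·4 + 1|_4 = 9 ⇒ 8
(1) 8|_4 = 2·4 ↦ 2·5|_5 = 10 ⇒ 9
(2) 9|_5 = 5 + 4 ↦ 6 + 4|_6 = 10 ⇒ 9

7, 8, 9, 9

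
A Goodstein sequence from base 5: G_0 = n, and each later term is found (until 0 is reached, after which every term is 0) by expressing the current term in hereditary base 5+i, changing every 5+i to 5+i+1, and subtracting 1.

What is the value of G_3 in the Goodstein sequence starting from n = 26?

53

(0) 26|_5 = 5^2 + 1 ↦ 6^2 + 1|_6 = 37 ⇒ 36
(1) 36|_6 = 6^2 ↦ 7^2|_7 = 49 ⇒ 48
(2) 48|_7 = 6·7 + 6 ↦ 6·8 + 6|_8 = 54 ⇒ 53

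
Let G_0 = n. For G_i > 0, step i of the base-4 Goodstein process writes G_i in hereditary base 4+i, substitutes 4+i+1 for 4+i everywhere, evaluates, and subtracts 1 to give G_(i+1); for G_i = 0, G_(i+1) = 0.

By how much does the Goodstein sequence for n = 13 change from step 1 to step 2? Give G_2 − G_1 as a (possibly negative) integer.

(0) 13|_4 = 3·4 + 1 ↦ 3·5 + 1|_5 = 16 ⇒ 15
(1) 15|_5 = 3·5 ↦ 3·6|_6 = 18 ⇒ 17

2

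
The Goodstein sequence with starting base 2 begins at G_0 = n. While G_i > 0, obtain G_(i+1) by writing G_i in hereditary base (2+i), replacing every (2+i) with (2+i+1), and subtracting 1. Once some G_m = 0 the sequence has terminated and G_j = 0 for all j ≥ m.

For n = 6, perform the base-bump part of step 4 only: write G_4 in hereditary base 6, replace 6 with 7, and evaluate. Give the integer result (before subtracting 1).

98040

step 0: 6 = 2^2 + 2; sub 3 for 2: 3^3 + 3; = 30; G_1 = 30−1 = 29
step 1: 29 = 3^3 + 2; sub 4 for 3: 4^4 + 2; = 258; G_2 = 258−1 = 257
step 2: 257 = 4^4 + 1; sub 5 for 4: 5^5 + 1; = 3126; G_3 = 3126−1 = 3125
step 3: 3125 = 5^5; sub 6 for 5: 6^6; = 46656; G_4 = 46656−1 = 46655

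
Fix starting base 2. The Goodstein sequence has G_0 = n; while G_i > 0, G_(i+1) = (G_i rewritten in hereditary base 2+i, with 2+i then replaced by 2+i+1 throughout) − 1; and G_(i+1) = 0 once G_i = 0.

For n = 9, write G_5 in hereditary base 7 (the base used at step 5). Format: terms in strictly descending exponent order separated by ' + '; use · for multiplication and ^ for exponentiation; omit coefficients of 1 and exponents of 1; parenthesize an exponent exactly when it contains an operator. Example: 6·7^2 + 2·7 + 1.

3·7^7 + 3·7^3 + 3·7^2 + 3·7

i=0: 9 = 2^(2 + 1) + 1 (b=2); 2→3: 3^(3 + 1) + 1 = 82; 82−1 = 81
i=1: 81 = 3^(3 + 1) (b=3); 3→4: 4^(4 + 1) = 1024; 1024−1 = 1023
i=2: 1023 = 3·4^4 + 3·4^3 + 3·4^2 + 3·4 + 3 (b=4); 4→5: 3·5^5 + 3·5^3 + 3·5^2 + 3·5 + 3 = 9843; 9843−1 = 9842
i=3: 9842 = 3·5^5 + 3·5^3 + 3·5^2 + 3·5 + 2 (b=5); 5→6: 3·6^6 + 3·6^3 + 3·6^2 + 3·6 + 2 = 140744; 140744−1 = 140743
i=4: 140743 = 3·6^6 + 3·6^3 + 3·6^2 + 3·6 + 1 (b=6); 6→7: 3·7^7 + 3·7^3 + 3·7^2 + 3·7 + 1 = 2471827; 2471827−1 = 2471826
i=5: 2471826 = 3·7^7 + 3·7^3 + 3·7^2 + 3·7 (b=7); 7→8: 3·8^8 + 3·8^3 + 3·8^2 + 3·8 = 50333400; 50333400−1 = 50333399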